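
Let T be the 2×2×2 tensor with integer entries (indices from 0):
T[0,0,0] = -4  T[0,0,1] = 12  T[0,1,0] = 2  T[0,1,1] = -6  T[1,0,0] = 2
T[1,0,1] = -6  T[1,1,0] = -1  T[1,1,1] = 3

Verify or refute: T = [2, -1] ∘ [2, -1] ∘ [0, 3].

Reconstruct entry (0,0,0) from the claimed factors: Σₗ aₗ[0]bₗ[0]cₗ[0] = (2)·(2)·(0) = 0, but T[0,0,0] = -4. The claim is false.

No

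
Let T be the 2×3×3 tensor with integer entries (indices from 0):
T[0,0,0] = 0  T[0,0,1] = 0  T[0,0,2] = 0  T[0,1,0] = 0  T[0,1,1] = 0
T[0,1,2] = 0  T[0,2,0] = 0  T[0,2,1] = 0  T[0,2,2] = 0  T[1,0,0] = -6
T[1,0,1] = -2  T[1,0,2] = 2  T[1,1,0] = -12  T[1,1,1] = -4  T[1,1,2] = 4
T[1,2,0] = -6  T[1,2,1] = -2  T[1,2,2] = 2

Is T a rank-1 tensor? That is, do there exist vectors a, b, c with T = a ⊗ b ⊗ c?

Yes

If T = a ⊗ b ⊗ c then every fibre of T is a multiple of the corresponding factor, so read the factors off the fibres through the nonzero entry T[1,0,0] = -6.
The mode-1 fibre T[:,0,0] = [0, -6] gives a = [0, 1] (primitive direction); the mode-2 fibre T[1,:,0] = [-6, -12, -6] gives b = [1, 2, 1]; then c[k] = T[1,0,k] / (a[1]·b[0]) = [-6, -2, 2] / 1 = [-6, -2, 2].
Expanding [0, 1] ⊗ [1, 2, 1] ⊗ [-6, -2, 2] reproduces all 18 entries of T, so T = [0, 1] ⊗ [1, 2, 1] ⊗ [-6, -2, 2] and rank(T) ≤ 1.
Equivalently every frontal slice T[:,:,k] is c[k] times the rank-1 matrix [0, 1] ⊗ [1, 2, 1]. So T has rank 1 (it is nonzero).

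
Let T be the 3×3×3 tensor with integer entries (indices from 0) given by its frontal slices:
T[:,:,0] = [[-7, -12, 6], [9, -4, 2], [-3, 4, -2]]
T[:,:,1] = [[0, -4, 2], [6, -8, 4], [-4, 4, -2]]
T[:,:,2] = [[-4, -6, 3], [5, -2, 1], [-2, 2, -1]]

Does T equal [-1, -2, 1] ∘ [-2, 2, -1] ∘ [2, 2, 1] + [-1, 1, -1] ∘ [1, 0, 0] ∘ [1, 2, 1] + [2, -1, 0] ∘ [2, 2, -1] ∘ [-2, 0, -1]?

No

Reconstruct entry (0,0,0) from the claimed factors: Σₗ aₗ[0]bₗ[0]cₗ[0] = (-1)·(-2)·(2) + (-1)·(1)·(1) + (2)·(2)·(-2) = -5, but T[0,0,0] = -7. The claim is false.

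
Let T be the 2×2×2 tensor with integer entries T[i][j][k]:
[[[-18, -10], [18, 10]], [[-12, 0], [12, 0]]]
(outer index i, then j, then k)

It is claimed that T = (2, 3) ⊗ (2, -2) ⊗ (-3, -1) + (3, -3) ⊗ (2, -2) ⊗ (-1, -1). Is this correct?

Reconstruct entrywise from the claimed factors. For example, T[0,0,1] = -10 and Σₗ aₗ[0]bₗ[0]cₗ[1] = (2)·(2)·(-1) + (3)·(2)·(-1) = -10; checking all 8 entries, every one matches. The claim holds.

Yes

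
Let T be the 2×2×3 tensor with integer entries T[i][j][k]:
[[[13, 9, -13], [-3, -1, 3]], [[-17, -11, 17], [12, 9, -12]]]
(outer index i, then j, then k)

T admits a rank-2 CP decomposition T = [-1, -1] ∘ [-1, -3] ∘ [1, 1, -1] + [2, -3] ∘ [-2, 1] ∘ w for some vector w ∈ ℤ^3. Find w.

w = [-3, -2, 3]

Subtract the known terms from T to get the rank-1 residual R = [2, -3] ∘ [-2, 1] ∘ w, so R[i,j,k] = a[i]·b[j]·w[k]. Pick indices with nonzero a[0]·b[0] = (2)·(-2) = -4. Only the fibre through (0,0,·) is needed: R[0,0,:] = T[0,0,:] − Σₗ aₗ[0]bₗ[0]cₗ = [13, 9, -13] − (-1)·(-1)·[1, 1, -1] = [12, 8, -12]. Then w[k] = R[0,0,k] / -4 for each k, giving w = [12, 8, -12] / -4 = [-3, -2, 3].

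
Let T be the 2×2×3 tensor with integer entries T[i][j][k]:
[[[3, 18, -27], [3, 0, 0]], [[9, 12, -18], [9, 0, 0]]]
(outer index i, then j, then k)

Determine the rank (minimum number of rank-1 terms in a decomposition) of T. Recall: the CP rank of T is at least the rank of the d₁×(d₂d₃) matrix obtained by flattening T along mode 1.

2

Lower bound: the mode-2 unfolding of T (rows indexed by j, columns by (i,k) = (0,0), (0,1), (0,2), (1,0), (1,1), (1,2)) is [[3, 18, -27, 9, 12, -18], [3, 0, 0, 9, 0, 0]].
There the 2×2 minor on rows j ∈ {0, 1}, columns (i,k) ∈ {(0,0), (0,1)} is det [[3, 18], [3, 0]] = -54 ≠ 0, so this unfolding has rank ≥ 2; CP rank is at least every unfolding rank, so rank(T) ≥ 2. (Unfolding ranks only ever bound the CP rank from below — rank(T) can be strictly larger than all of them — so the matching upper bound has to come from an explicit 2-term decomposition.)
Upper bound — finding two terms. Write S_k = T[:,:,k] for the frontal slices: S₀ = [[3, 3], [9, 9]], S₁ = [[18, 0], [12, 0]], S₂ = [[-27, 0], [-18, 0]].
If T = a₁ ⊗ b₁ ⊗ c₁ + a₂ ⊗ b₂ ⊗ c₂ then each S_k = c₁[k]·a₁b₁ᵀ + c₂[k]·a₂b₂ᵀ. S₀ and S₁ are linearly independent, so a₁b₁ᵀ and a₂b₂ᵀ must span the same plane of matrices: they are the rank-1 matrices of the form x·S₀ + y·S₁.
det(x·S₀ + y·S₁) is 126·xy = 126·(y)(x), vanishing at (x:y) = (1:0) and (0:1).
M₁ = S₀ = [[3, 3], [9, 9]] = 3·[1, 3][1, 1]ᵀ and M₂ = S₁ = [[18, 0], [12, 0]] = 6·[3, 2][1, 0]ᵀ, so take a₁ = [1, 3], b₁ = [1, 1], a₂ = [3, 2], b₂ = [1, 0].
Each slice is an integer combination of E₁ = a₁b₁ᵀ and E₂ = a₂b₂ᵀ: S₀ = 3·E₁, S₁ = 6·E₂, S₂ = −9·E₂; reading off coefficients, c₁ = [3, 0, 0] and c₂ = [0, 6, -9].
Hence T = [1, 3] ⊗ [1, 1] ⊗ [3, 0, 0] + [3, 2] ⊗ [1, 0] ⊗ [0, 6, -9], so rank(T) ≤ 2.
These bounds meet, so rank(T) = 2.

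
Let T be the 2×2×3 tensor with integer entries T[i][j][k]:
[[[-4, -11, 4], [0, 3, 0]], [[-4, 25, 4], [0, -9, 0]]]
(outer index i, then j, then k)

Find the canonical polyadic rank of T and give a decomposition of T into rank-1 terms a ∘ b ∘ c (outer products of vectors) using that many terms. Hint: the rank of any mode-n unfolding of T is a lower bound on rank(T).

rank(T) = 2

Lower bound: the mode-3 unfolding of T (rows indexed by k, columns by (i,j) = (0,0), (0,1), (1,0), (1,1)) is [[-4, 0, -4, 0], [-11, 3, 25, -9], [4, 0, 4, 0]].
There the 2×2 minor on rows k ∈ {0, 1}, columns (i,j) ∈ {(0,0), (0,1)} is det [[-4, 0], [-11, 3]] = -12 ≠ 0, so this unfolding has rank ≥ 2; CP rank is at least every unfolding rank, so rank(T) ≥ 2. (Unfolding ranks only ever bound the CP rank from below — rank(T) can be strictly larger than all of them — so the matching upper bound has to come from an explicit 2-term decomposition.)
Upper bound — finding two terms. Write S_k = T[:,:,k] for the frontal slices: S₀ = [[-4, 0], [-4, 0]], S₁ = [[-11, 3], [25, -9]], S₂ = [[4, 0], [4, 0]].
If T = a₁ ∘ b₁ ∘ c₁ + a₂ ∘ b₂ ∘ c₂ then each S_k = c₁[k]·a₁b₁ᵀ + c₂[k]·a₂b₂ᵀ. S₀ and S₁ are linearly independent, so a₁b₁ᵀ and a₂b₂ᵀ must span the same plane of matrices: they are the rank-1 matrices of the form x·S₀ + y·S₁.
det(x·S₀ + y·S₁) is 48·xy + 24·y² = 24·(y)(2·x + y), vanishing at (x:y) = (1:0) and (1:-2).
M₁ = S₀ = [[-4, 0], [-4, 0]] = (-4)·(1, 1)(1, 0)ᵀ and M₂ = S₀ − 2·S₁ = [[18, -6], [-54, 18]] = 6·(1, -3)(3, -1)ᵀ, so take a₁ = (1, 1), b₁ = (1, 0), a₂ = (1, -3), b₂ = (3, -1).
Each slice is an integer combination of E₁ = a₁b₁ᵀ and E₂ = a₂b₂ᵀ: S₀ = −4·E₁, S₁ = −2·E₁ − 3·E₂, S₂ = 4·E₁; reading off coefficients, c₁ = (-4, -2, 4) and c₂ = (0, -3, 0).
Hence T = (1, 1) ∘ (1, 0) ∘ (-4, -2, 4) + (1, -3) ∘ (3, -1) ∘ (0, -3, 0), so rank(T) ≤ 2.
These bounds meet, so rank(T) = 2.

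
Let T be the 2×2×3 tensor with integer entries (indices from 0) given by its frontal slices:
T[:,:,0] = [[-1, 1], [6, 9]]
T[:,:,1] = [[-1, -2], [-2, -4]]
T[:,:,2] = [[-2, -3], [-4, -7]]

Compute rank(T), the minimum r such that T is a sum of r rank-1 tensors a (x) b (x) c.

Lower bound: the mode-3 unfolding of T (rows indexed by k, columns by (i,j) = (0,0), (0,1), (1,0), (1,1)) is [[-1, 1, 6, 9], [-1, -2, -2, -4], [-2, -3, -4, -7]].
There the 3×3 minor on rows k ∈ {0, 1, 2}, columns (i,j) ∈ {(0,0), (0,1), (1,0)} is det [[-1, 1, 6], [-1, -2, -2], [-2, -3, -4]] = -8 ≠ 0, so this unfolding has rank ≥ 3; CP rank is at least every unfolding rank, so rank(T) ≥ 3. (Unfolding ranks only ever bound the CP rank from below — rank(T) can be strictly larger than all of them — so the matching upper bound has to come from an explicit 3-term decomposition.)
Upper bound: T is a sum of 3 rank-1 terms, T = (1, -2) (x) (1, 1) (x) (-2, 0, 0) + (1, 1) (x) (0, 1) (x) (1, 0, 1) + (1, 2) (x) (1, 2) (x) (1, -1, -2) (written with every a and b primitive with positive leading entry and the scale carried by c; CP decompositions are not unique, and this one is verified by expanding entrywise), so rank(T) ≤ 3.
These bounds meet, so rank(T) = 3.
Check entry T[1,1,0] = 9: (-2)·(1)·(-2) + (1)·(1)·(1) + (2)·(2)·(1) = 9.

3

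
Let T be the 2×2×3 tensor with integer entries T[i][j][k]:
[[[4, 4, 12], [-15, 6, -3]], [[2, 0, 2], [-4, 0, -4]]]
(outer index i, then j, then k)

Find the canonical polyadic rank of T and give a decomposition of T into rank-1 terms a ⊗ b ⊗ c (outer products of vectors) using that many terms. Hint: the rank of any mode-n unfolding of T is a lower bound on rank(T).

Lower bound: the mode-2 unfolding of T (rows indexed by j, columns by (i,k) = (0,0), (0,1), (0,2), (1,0), (1,1), (1,2)) is [[4, 4, 12, 2, 0, 2], [-15, 6, -3, -4, 0, -4]].
There the 2×2 minor on rows j ∈ {0, 1}, columns (i,k) ∈ {(0,0), (0,1)} is det [[4, 4], [-15, 6]] = 84 ≠ 0, so this unfolding has rank ≥ 2; CP rank is at least every unfolding rank, so rank(T) ≥ 2. (Unfolding ranks only ever bound the CP rank from below — rank(T) can be strictly larger than all of them — so the matching upper bound has to come from an explicit 2-term decomposition.)
Upper bound — finding two terms. Write S_k = T[:,:,k] for the frontal slices: S₀ = [[4, -15], [2, -4]], S₁ = [[4, 6], [0, 0]], S₂ = [[12, -3], [2, -4]].
If T = a₁ ⊗ b₁ ⊗ c₁ + a₂ ⊗ b₂ ⊗ c₂ then each S_k = c₁[k]·a₁b₁ᵀ + c₂[k]·a₂b₂ᵀ. S₀ and S₁ are linearly independent, so a₁b₁ᵀ and a₂b₂ᵀ must span the same plane of matrices: they are the rank-1 matrices of the form x·S₀ + y·S₁.
det(x·S₀ + y·S₁) is 14·x² − 28·xy = 14·(x − 2·y)(x), vanishing at (x:y) = (2:1) and (0:1).
M₁ = 2·S₀ + S₁ = [[12, -24], [4, -8]] = 4·[3, 1][1, -2]ᵀ and M₂ = S₁ = [[4, 6], [0, 0]] = 2·[1, 0][2, 3]ᵀ, so take a₁ = [3, 1], b₁ = [1, -2], a₂ = [1, 0], b₂ = [2, 3].
Each slice is an integer combination of E₁ = a₁b₁ᵀ and E₂ = a₂b₂ᵀ: S₀ = 2·E₁ − E₂, S₁ = 2·E₂, S₂ = 2·E₁ + 3·E₂; reading off coefficients, c₁ = [2, 0, 2] and c₂ = [-1, 2, 3].
Hence T = [3, 1] ⊗ [1, -2] ⊗ [2, 0, 2] + [1, 0] ⊗ [2, 3] ⊗ [-1, 2, 3], so rank(T) ≤ 2.
These bounds meet, so rank(T) = 2.

rank(T) = 2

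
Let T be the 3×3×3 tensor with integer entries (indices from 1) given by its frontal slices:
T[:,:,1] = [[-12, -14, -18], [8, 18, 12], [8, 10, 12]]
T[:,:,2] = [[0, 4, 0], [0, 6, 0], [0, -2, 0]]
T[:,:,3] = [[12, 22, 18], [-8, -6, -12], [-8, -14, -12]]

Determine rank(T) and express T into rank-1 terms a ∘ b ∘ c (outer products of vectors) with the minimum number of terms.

rank(T) = 2

Lower bound: in the mode-3 unfolding of T (rows indexed by k, columns by (i,j)) the 2×2 minor on rows k ∈ {1, 2}, columns (i,j) ∈ {(1,1), (1,2)} is det [[-12, -14], [0, 4]] = -48 ≠ 0, so that unfolding has rank ≥ 2 and hence rank(T) ≥ 2 (CP rank is at least every unfolding rank, though it can be larger).
Upper bound: with S_k = T[:,:,k], the two rank-1 terms a₁b₁ᵀ, a₂b₂ᵀ are the rank-1 members of the pencil x·S₁ + y·S₂.
The 2×2 minor of x·S₁ + y·S₂ on rows {1,2}, columns {1,2} is −104·x² − 104·xy = (-104)·(x + y)(x), vanishing at (x:y) = (1:-1) and (0:1).
M₁ = S₁ − S₂ = [[-12, -18, -18], [8, 12, 12], [8, 12, 12]] = (-2)·[3, -2, -2][2, 3, 3]ᵀ and M₂ = S₂ = [[0, 4, 0], [0, 6, 0], [0, -2, 0]] = 2·[2, 3, -1][0, 1, 0]ᵀ, so take a₁ = [3, -2, -2], b₁ = [2, 3, 3], a₂ = [2, 3, -1], b₂ = [0, 1, 0].
Each slice is an integer combination of E₁ = a₁b₁ᵀ and E₂ = a₂b₂ᵀ: S₁ = −2·E₁ + 2·E₂, S₂ = 2·E₂, S₃ = 2·E₁ + 2·E₂; reading off coefficients, c₁ = [-2, 0, 2] and c₂ = [2, 2, 2].
Hence T = [3, -2, -2] ∘ [2, 3, 3] ∘ [-2, 0, 2] + [2, 3, -1] ∘ [0, 1, 0] ∘ [2, 2, 2], so rank(T) ≤ 2.
These bounds meet, so rank(T) = 2.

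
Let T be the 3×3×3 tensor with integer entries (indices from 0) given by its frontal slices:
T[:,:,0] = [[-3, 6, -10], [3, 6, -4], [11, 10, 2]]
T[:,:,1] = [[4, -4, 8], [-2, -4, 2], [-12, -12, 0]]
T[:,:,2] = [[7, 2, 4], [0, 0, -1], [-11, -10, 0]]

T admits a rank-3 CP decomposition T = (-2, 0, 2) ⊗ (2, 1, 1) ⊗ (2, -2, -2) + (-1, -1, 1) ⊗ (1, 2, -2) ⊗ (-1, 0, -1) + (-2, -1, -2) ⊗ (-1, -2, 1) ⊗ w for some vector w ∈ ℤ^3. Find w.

w = (2, -2, -1)

Subtract the known terms from T to get the rank-1 residual R = (-2, -1, -2) ⊗ (-1, -2, 1) ⊗ w, so R[i,j,k] = a[i]·b[j]·w[k]. Pick indices with nonzero a[0]·b[0] = (-2)·(-1) = 2. Only the fibre through (0,0,·) is needed: R[0,0,:] = T[0,0,:] − Σₗ aₗ[0]bₗ[0]cₗ = [-3, 4, 7] − (-2)·(2)·(2, -2, -2) − (-1)·(1)·(-1, 0, -1) = [4, -4, -2]. Then w[k] = R[0,0,k] / 2 for each k, giving w = [4, -4, -2] / 2 = (2, -2, -1).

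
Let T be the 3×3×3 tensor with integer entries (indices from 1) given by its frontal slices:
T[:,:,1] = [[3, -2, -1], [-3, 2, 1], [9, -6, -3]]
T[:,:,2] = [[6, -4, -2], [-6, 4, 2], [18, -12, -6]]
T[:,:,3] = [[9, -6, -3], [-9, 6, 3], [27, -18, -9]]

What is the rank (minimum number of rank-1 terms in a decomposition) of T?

Lower bound: T ≠ 0 (e.g. T[1,1,1] = 3), so rank(T) ≥ 1.
Upper bound: if T = a ⊗ b ⊗ c then every fibre of T is a multiple of the corresponding factor, so read the factors off the fibres through the nonzero entry T[1,1,1] = 3.
The mode-1 fibre T[:,1,1] = [3, -3, 9] gives a = [1, -1, 3] (primitive direction); the mode-2 fibre T[1,:,1] = [3, -2, -1] gives b = [3, -2, -1]; then c[k] = T[1,1,k] / (a[1]·b[1]) = [3, 6, 9] / 3 = [1, 2, 3].
Expanding [1, -1, 3] ⊗ [3, -2, -1] ⊗ [1, 2, 3] reproduces all 27 entries of T, so T = [1, -1, 3] ⊗ [3, -2, -1] ⊗ [1, 2, 3] and rank(T) ≤ 1.
These bounds meet, so rank(T) = 1.
Check entry T[3,1,1] = 9: (3)·(3)·(1) = 9.

1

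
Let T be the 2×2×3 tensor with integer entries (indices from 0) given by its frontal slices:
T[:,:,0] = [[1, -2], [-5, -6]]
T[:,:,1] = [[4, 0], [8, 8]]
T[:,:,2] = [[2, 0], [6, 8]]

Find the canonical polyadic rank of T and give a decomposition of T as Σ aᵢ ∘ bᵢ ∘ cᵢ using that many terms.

rank(T) = 3

Lower bound: in the mode-3 unfolding of T (rows indexed by k, columns by (i,j)) the 3×3 minor on rows k ∈ {0, 1, 2}, columns (i,j) ∈ {(0,0), (0,1), (1,0)} is det [[1, -2, -5], [4, 0, 8], [2, 0, 6]] = 16 ≠ 0, so that unfolding has rank ≥ 3 and hence rank(T) ≥ 3 (CP rank is at least every unfolding rank, though it can be larger).
Upper bound: T is a sum of 3 rank-1 terms, T = (0, 1) ∘ (1, 2) ∘ (-4, 4, 4) + (1, -1) ∘ (1, -2) ∘ (1, 0, 0) + (1, 1) ∘ (1, 0) ∘ (0, 4, 2) (one valid choice — decompositions are not unique — normalised so each a, b is primitive with positive first nonzero entry; check it by expanding all entries), so rank(T) ≤ 3.
These bounds meet, so rank(T) = 3.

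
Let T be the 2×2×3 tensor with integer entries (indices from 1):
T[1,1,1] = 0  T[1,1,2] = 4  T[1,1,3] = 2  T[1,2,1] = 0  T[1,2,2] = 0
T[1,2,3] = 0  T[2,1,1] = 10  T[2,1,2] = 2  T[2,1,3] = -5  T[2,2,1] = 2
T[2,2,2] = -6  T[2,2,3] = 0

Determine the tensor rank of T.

3

Lower bound: the mode-3 unfolding of T (rows indexed by k, columns by (i,j) = (1,1), (1,2), (2,1), (2,2)) is [[0, 0, 10, 2], [4, 0, 2, -6], [2, 0, -5, 0]].
There the 3×3 minor on rows k ∈ {1, 2, 3}, columns (i,j) ∈ {(1,1), (2,1), (2,2)} is det [[0, 10, 2], [4, 2, -6], [2, -5, 0]] = -168 ≠ 0, so this unfolding has rank ≥ 3; CP rank is at least every unfolding rank, so rank(T) ≥ 3. (This is only a lower bound: in general the CP rank may exceed every unfolding rank, so we still need to exhibit 3 rank-1 terms summing to T.)
Upper bound: T is a sum of 3 rank-1 terms, T = [0, 1] ∘ [1, -1] ∘ [2, 4, -2] + [0, 1] ∘ [2, 1] ∘ [4, -2, -2] + [2, 1] ∘ [1, 0] ∘ [0, 2, 1] (written with every a and b primitive with positive leading entry and the scale carried by c; CP decompositions are not unique, and this one is verified by expanding entrywise), so rank(T) ≤ 3.
These bounds meet, so rank(T) = 3.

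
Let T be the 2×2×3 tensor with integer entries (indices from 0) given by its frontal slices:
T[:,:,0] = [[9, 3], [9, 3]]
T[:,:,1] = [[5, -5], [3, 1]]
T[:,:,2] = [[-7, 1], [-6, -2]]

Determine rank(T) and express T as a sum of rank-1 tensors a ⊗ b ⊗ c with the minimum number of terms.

Lower bound: the mode-1 unfolding of T (rows indexed by i, columns by (j,k) = (0,0), (0,1), (0,2), (1,0), (1,1), (1,2)) is [[9, 5, -7, 3, -5, 1], [9, 3, -6, 3, 1, -2]].
There the 2×2 minor on rows i ∈ {0, 1}, columns (j,k) ∈ {(0,0), (0,1)} is det [[9, 5], [9, 3]] = -18 ≠ 0, so this unfolding has rank ≥ 2; CP rank is at least every unfolding rank, so rank(T) ≥ 2. (Unfolding ranks only ever bound the CP rank from below — rank(T) can be strictly larger than all of them — so the matching upper bound has to come from an explicit 2-term decomposition.)
Upper bound — finding two terms. Write S_k = T[:,:,k] for the frontal slices: S₀ = [[9, 3], [9, 3]], S₁ = [[5, -5], [3, 1]], S₂ = [[-7, 1], [-6, -2]].
If T = a₁ ⊗ b₁ ⊗ c₁ + a₂ ⊗ b₂ ⊗ c₂ then each S_k = c₁[k]·a₁b₁ᵀ + c₂[k]·a₂b₂ᵀ. S₀ and S₁ are linearly independent, so a₁b₁ᵀ and a₂b₂ᵀ must span the same plane of matrices: they are the rank-1 matrices of the form x·S₀ + y·S₁.
det(x·S₀ + y·S₁) is 60·xy + 20·y² = 20·(y)(3·x + y), vanishing at (x:y) = (1:0) and (1:-3).
M₁ = S₀ = [[9, 3], [9, 3]] = 3·[1, 1][3, 1]ᵀ and M₂ = S₀ − 3·S₁ = [[-6, 18], [0, 0]] = (-6)·[1, 0][1, -3]ᵀ, so take a₁ = [1, 1], b₁ = [3, 1], a₂ = [1, 0], b₂ = [1, -3].
Each slice is an integer combination of E₁ = a₁b₁ᵀ and E₂ = a₂b₂ᵀ: S₀ = 3·E₁, S₁ = E₁ + 2·E₂, S₂ = −2·E₁ − E₂; reading off coefficients, c₁ = [3, 1, -2] and c₂ = [0, 2, -1].
Hence T = [1, 1] ⊗ [3, 1] ⊗ [3, 1, -2] + [1, 0] ⊗ [1, -3] ⊗ [0, 2, -1], so rank(T) ≤ 2.
These bounds meet, so rank(T) = 2.

rank(T) = 2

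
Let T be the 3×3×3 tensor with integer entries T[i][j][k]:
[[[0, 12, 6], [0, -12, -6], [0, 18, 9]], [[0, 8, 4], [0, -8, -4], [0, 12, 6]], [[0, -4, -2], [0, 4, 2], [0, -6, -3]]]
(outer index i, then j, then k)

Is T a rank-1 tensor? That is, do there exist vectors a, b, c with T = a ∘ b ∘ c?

The mode-1 fibre T[:,0,1] = [12, 8, -4] gives a = (3, 2, -1) (primitive direction); the mode-2 fibre T[0,:,1] = [12, -12, 18] gives b = (2, -2, 3); then c[k] = T[0,0,k] / (a[0]·b[0]) = [0, 12, 6] / 6 = (0, 2, 1).
Expanding (3, 2, -1) ∘ (2, -2, 3) ∘ (0, 2, 1) reproduces all 27 entries of T, so T = (3, 2, -1) ∘ (2, -2, 3) ∘ (0, 2, 1) and rank(T) ≤ 1.
Equivalently every frontal slice T[:,:,k] is c[k] times the rank-1 matrix (3, 2, -1) ∘ (2, -2, 3). So T has rank 1 (it is nonzero).

Yes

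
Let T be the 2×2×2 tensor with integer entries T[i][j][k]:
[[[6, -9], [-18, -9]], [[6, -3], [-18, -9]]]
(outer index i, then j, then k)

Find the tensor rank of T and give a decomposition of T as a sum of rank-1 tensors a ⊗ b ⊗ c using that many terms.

rank(T) = 2

Lower bound: the mode-2 unfolding of T (rows indexed by j, columns by (i,k) = (0,0), (0,1), (1,0), (1,1)) is [[6, -9, 6, -3], [-18, -9, -18, -9]].
There the 2×2 minor on rows j ∈ {0, 1}, columns (i,k) ∈ {(0,0), (0,1)} is det [[6, -9], [-18, -9]] = -216 ≠ 0, so this unfolding has rank ≥ 2; CP rank is at least every unfolding rank, so rank(T) ≥ 2. (This is only a lower bound: in general the CP rank may exceed every unfolding rank, so we still need to exhibit 2 rank-1 terms summing to T.)
Upper bound — finding two terms. Write S_k = T[:,:,k] for the frontal slices: S₀ = [[6, -18], [6, -18]], S₁ = [[-9, -9], [-3, -9]].
If T = a₁ ⊗ b₁ ⊗ c₁ + a₂ ⊗ b₂ ⊗ c₂ then each S_k = c₁[k]·a₁b₁ᵀ + c₂[k]·a₂b₂ᵀ. S₀ and S₁ are linearly independent, so a₁b₁ᵀ and a₂b₂ᵀ must span the same plane of matrices: they are the rank-1 matrices of the form x·S₀ + y·S₁.
det(x·S₀ + y·S₁) is 108·xy + 54·y² = 54·(y)(2·x + y), vanishing at (x:y) = (1:0) and (1:-2).
M₁ = S₀ = [[6, -18], [6, -18]] = 6·[1, 1][1, -3]ᵀ and M₂ = S₀ − 2·S₁ = [[24, 0], [12, 0]] = 12·[2, 1][1, 0]ᵀ, so take a₁ = [1, 1], b₁ = [1, -3], a₂ = [2, 1], b₂ = [1, 0].
Each slice is an integer combination of E₁ = a₁b₁ᵀ and E₂ = a₂b₂ᵀ: S₀ = 6·E₁, S₁ = 3·E₁ − 6·E₂; reading off coefficients, c₁ = [6, 3] and c₂ = [0, -6].
Hence T = [1, 1] ⊗ [1, -3] ⊗ [6, 3] + [2, 1] ⊗ [1, 0] ⊗ [0, -6], so rank(T) ≤ 2.
These bounds meet, so rank(T) = 2.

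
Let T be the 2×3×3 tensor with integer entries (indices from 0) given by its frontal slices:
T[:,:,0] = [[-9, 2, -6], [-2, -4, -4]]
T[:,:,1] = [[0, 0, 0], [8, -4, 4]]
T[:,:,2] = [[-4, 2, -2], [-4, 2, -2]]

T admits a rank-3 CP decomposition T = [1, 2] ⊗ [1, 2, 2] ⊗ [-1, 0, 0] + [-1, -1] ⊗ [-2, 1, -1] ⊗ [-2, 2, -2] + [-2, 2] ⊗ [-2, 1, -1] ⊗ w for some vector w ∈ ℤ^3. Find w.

Subtract the known terms from T to get the rank-1 residual R = [-2, 2] ⊗ [-2, 1, -1] ⊗ w, so R[i,j,k] = a[i]·b[j]·w[k]. Pick indices with nonzero a[0]·b[0] = (-2)·(-2) = 4. Only the fibre through (0,0,·) is needed: R[0,0,:] = T[0,0,:] − Σₗ aₗ[0]bₗ[0]cₗ = [-9, 0, -4] − (1)·(1)·[-1, 0, 0] − (-1)·(-2)·[-2, 2, -2] = [-4, -4, 0]. Then w[k] = R[0,0,k] / 4 for each k, giving w = [-4, -4, 0] / 4 = [-1, -1, 0].

w = [-1, -1, 0]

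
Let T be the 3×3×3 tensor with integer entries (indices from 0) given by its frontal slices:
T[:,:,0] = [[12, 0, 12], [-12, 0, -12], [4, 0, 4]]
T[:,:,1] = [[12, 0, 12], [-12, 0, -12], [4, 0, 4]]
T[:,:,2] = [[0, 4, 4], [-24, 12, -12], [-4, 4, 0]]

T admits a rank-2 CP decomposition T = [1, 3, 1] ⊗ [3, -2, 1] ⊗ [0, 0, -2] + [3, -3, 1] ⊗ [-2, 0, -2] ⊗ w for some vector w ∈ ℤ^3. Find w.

Subtract the known terms from T to get the rank-1 residual R = [3, -3, 1] ⊗ [-2, 0, -2] ⊗ w, so R[i,j,k] = a[i]·b[j]·w[k]. Pick indices with nonzero a[0]·b[0] = (3)·(-2) = -6. Only the fibre through (0,0,·) is needed: R[0,0,:] = T[0,0,:] − Σₗ aₗ[0]bₗ[0]cₗ = [12, 12, 0] − (1)·(3)·[0, 0, -2] = [12, 12, 6]. Then w[k] = R[0,0,k] / -6 for each k, giving w = [12, 12, 6] / -6 = [-2, -2, -1].

w = [-2, -2, -1]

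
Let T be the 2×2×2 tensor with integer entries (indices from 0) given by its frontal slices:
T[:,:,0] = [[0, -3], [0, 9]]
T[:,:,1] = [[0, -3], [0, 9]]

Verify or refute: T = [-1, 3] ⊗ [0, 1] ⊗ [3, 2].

No

Reconstruct entry (0,1,1) from the claimed factors: Σₗ aₗ[0]bₗ[1]cₗ[1] = (-1)·(1)·(2) = -2, but T[0,1,1] = -3. The claim is false.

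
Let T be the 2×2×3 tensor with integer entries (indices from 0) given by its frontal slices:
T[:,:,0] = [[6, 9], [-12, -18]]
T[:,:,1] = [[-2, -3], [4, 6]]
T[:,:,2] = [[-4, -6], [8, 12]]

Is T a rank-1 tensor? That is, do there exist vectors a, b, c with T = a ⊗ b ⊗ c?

Yes

If T = a ⊗ b ⊗ c then every fibre of T is a multiple of the corresponding factor, so read the factors off the fibres through the nonzero entry T[0,0,0] = 6.
The mode-1 fibre T[:,0,0] = [6, -12] gives a = [1, -2] (primitive direction); the mode-2 fibre T[0,:,0] = [6, 9] gives b = [2, 3]; then c[k] = T[0,0,k] / (a[0]·b[0]) = [6, -2, -4] / 2 = [3, -1, -2].
Expanding [1, -2] ⊗ [2, 3] ⊗ [3, -1, -2] reproduces all 12 entries of T, so T = [1, -2] ⊗ [2, 3] ⊗ [3, -1, -2] and rank(T) ≤ 1.
Equivalently every frontal slice T[:,:,k] is c[k] times the rank-1 matrix [1, -2] ⊗ [2, 3]. So T has rank 1 (it is nonzero).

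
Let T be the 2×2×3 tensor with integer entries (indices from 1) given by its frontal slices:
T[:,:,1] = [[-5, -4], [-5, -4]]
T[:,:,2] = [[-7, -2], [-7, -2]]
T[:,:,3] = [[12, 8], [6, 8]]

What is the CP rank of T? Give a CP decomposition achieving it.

Lower bound: in the mode-3 unfolding of T (rows indexed by k, columns by (i,j)) the 3×3 minor on rows k ∈ {1, 2, 3}, columns (i,j) ∈ {(1,1), (1,2), (2,1)} is det [[-5, -4, -5], [-7, -2, -7], [12, 8, 6]] = 108 ≠ 0, so that unfolding has rank ≥ 3 and hence rank(T) ≥ 3 (CP rank is at least every unfolding rank, though it can be larger).
Upper bound: T is a sum of 3 rank-1 terms, T = [1, -2] (x) [1, 0] (x) [0, 0, 2] + [1, 1] (x) [1, 2] (x) [-1, 1, 2] + [1, 1] (x) [2, 1] (x) [-2, -4, 4] (one valid choice — decompositions are not unique — normalised so each a, b is primitive with positive first nonzero entry; check it by expanding all entries), so rank(T) ≤ 3.
These bounds meet, so rank(T) = 3.

rank(T) = 3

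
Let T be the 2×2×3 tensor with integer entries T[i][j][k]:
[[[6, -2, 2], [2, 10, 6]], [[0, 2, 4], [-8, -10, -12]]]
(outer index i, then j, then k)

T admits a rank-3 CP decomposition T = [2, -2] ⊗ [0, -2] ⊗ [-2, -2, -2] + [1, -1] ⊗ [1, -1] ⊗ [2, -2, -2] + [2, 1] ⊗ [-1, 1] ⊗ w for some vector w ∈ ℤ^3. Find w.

Subtract the known terms from T to get the rank-1 residual R = [2, 1] ⊗ [-1, 1] ⊗ w, so R[i,j,k] = a[i]·b[j]·w[k]. Pick indices with nonzero a[0]·b[0] = (2)·(-1) = -2. Only the fibre through (0,0,·) is needed: R[0,0,:] = T[0,0,:] − Σₗ aₗ[0]bₗ[0]cₗ = [6, -2, 2] − (2)·(0)·[-2, -2, -2] − (1)·(1)·[2, -2, -2] = [4, 0, 4]. Then w[k] = R[0,0,k] / -2 for each k, giving w = [4, 0, 4] / -2 = [-2, 0, -2].

w = [-2, 0, -2]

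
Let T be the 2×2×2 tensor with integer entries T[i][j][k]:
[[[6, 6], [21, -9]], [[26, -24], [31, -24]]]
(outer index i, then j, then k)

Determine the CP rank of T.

2

Lower bound: in the mode-1 unfolding of T (rows indexed by i, columns by (j,k)) the 2×2 minor on rows i ∈ {0, 1}, columns (j,k) ∈ {(0,0), (0,1)} is det [[6, 6], [26, -24]] = -300 ≠ 0, so that unfolding has rank ≥ 2 and hence rank(T) ≥ 2 (CP rank is at least every unfolding rank, though it can be larger).
Upper bound: with S_k = T[:,:,k], the two rank-1 terms a₁b₁ᵀ, a₂b₂ᵀ are the rank-1 members of the pencil x·S₀ + y·S₁.
det(x·S₀ + y·S₁) is −360·x² + 780·xy − 360·y² = (-60)·(2·x − 3·y)(3·x − 2·y), vanishing at (x:y) = (3:2) and (2:3).
M₁ = 3·S₀ + 2·S₁ = [[30, 45], [30, 45]] = 15·(1, 1)(2, 3)ᵀ and M₂ = 2·S₀ + 3·S₁ = [[30, 15], [-20, -10]] = 5·(3, -2)(2, 1)ᵀ, so take a₁ = (1, 1), b₁ = (2, 3), a₂ = (3, -2), b₂ = (2, 1).
Each slice is an integer combination of E₁ = a₁b₁ᵀ and E₂ = a₂b₂ᵀ: S₀ = 9·E₁ − 2·E₂, S₁ = −6·E₁ + 3·E₂; reading off coefficients, c₁ = (9, -6) and c₂ = (-2, 3).
Hence T = (1, 1) (x) (2, 3) (x) (9, -6) + (3, -2) (x) (2, 1) (x) (-2, 3), so rank(T) ≤ 2.
These bounds meet, so rank(T) = 2.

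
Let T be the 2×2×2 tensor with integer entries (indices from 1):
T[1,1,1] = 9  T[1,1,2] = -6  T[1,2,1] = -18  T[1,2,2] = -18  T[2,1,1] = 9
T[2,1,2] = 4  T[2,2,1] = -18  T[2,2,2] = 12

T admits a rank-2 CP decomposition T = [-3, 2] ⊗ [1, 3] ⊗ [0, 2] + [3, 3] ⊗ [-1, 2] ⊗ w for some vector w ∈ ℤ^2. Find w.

Subtract the known terms from T to get the rank-1 residual R = [3, 3] ⊗ [-1, 2] ⊗ w, so R[i,j,k] = a[i]·b[j]·w[k]. Pick indices with nonzero a[1]·b[1] = (3)·(-1) = -3. Only the fibre through (1,1,·) is needed: R[1,1,:] = T[1,1,:] − Σₗ aₗ[1]bₗ[1]cₗ = [9, -6] − (-3)·(1)·[0, 2] = [9, 0]. Then w[k] = R[1,1,k] / -3 for each k, giving w = [9, 0] / -3 = [-3, 0].

w = [-3, 0]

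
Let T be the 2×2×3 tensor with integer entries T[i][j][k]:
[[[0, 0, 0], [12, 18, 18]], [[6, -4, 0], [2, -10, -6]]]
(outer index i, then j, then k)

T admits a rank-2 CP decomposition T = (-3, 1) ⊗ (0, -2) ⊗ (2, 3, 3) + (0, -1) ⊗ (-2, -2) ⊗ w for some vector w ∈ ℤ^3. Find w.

Subtract the known terms from T to get the rank-1 residual R = (0, -1) ⊗ (-2, -2) ⊗ w, so R[i,j,k] = a[i]·b[j]·w[k]. Pick indices with nonzero a[1]·b[0] = (-1)·(-2) = 2. Only the fibre through (1,0,·) is needed: R[1,0,:] = T[1,0,:] − Σₗ aₗ[1]bₗ[0]cₗ = [6, -4, 0] − (1)·(0)·(2, 3, 3) = [6, -4, 0]. Then w[k] = R[1,0,k] / 2 for each k, giving w = [6, -4, 0] / 2 = (3, -2, 0).

w = (3, -2, 0)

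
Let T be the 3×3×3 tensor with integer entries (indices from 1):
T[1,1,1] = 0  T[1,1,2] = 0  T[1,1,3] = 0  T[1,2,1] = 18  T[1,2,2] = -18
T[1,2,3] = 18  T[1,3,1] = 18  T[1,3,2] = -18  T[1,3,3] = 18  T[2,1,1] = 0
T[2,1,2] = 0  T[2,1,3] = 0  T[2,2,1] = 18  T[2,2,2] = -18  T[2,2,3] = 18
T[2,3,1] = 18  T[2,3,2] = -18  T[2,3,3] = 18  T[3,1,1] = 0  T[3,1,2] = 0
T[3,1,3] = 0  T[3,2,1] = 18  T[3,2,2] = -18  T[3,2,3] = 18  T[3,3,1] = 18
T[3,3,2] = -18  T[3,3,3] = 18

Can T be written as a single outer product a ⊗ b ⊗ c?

If T = a ⊗ b ⊗ c then every fibre of T is a multiple of the corresponding factor, so read the factors off the fibres through the nonzero entry T[1,2,1] = 18.
The mode-1 fibre T[:,2,1] = [18, 18, 18] gives a = [1, 1, 1] (primitive direction); the mode-2 fibre T[1,:,1] = [0, 18, 18] gives b = [0, 1, 1]; then c[k] = T[1,2,k] / (a[1]·b[2]) = [18, -18, 18] / 1 = [18, -18, 18].
Expanding [1, 1, 1] ⊗ [0, 1, 1] ⊗ [18, -18, 18] reproduces all 27 entries of T, so T = [1, 1, 1] ⊗ [0, 1, 1] ⊗ [18, -18, 18] and rank(T) ≤ 1.
Equivalently every frontal slice T[:,:,k] is c[k] times the rank-1 matrix [1, 1, 1] ⊗ [0, 1, 1]. So T has rank 1 (it is nonzero).

Yes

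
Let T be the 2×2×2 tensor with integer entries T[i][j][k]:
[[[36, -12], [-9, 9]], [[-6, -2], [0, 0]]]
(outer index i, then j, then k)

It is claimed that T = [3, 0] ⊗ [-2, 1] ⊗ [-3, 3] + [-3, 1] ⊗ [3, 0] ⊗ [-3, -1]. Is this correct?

No

Reconstruct entry (0,0,0) from the claimed factors: Σₗ aₗ[0]bₗ[0]cₗ[0] = (3)·(-2)·(-3) + (-3)·(3)·(-3) = 45, but T[0,0,0] = 36. The claim is false.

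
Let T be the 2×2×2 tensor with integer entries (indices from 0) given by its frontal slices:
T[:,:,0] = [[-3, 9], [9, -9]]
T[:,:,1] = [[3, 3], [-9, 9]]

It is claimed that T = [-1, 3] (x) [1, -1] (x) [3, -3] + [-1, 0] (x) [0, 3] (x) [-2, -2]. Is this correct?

Yes

Reconstruct entrywise from the claimed factors. For example, T[0,0,1] = 3 and Σₗ aₗ[0]bₗ[0]cₗ[1] = (-1)·(1)·(-3) + (-1)·(0)·(-2) = 3; checking all 8 entries, every one matches. The claim holds.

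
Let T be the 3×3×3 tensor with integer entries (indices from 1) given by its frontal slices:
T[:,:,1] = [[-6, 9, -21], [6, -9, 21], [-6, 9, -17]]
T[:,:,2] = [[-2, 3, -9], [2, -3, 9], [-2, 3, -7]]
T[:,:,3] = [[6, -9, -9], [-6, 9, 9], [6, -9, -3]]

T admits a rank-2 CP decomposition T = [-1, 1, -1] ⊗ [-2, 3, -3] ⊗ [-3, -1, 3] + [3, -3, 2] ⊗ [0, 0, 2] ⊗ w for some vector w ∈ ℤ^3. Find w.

w = [-2, -1, -3]

Subtract the known terms from T to get the rank-1 residual R = [3, -3, 2] ⊗ [0, 0, 2] ⊗ w, so R[i,j,k] = a[i]·b[j]·w[k]. Pick indices with nonzero a[1]·b[3] = (3)·(2) = 6. Only the fibre through (1,3,·) is needed: R[1,3,:] = T[1,3,:] − Σₗ aₗ[1]bₗ[3]cₗ = [-21, -9, -9] − (-1)·(-3)·[-3, -1, 3] = [-12, -6, -18]. Then w[k] = R[1,3,k] / 6 for each k, giving w = [-12, -6, -18] / 6 = [-2, -1, -3].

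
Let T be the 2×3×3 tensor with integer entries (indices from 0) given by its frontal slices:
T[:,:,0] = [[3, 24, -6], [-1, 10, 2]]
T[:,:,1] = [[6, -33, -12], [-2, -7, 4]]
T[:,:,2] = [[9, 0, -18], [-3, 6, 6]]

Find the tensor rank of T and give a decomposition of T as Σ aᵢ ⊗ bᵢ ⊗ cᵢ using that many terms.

rank(T) = 2

Lower bound: in the mode-2 unfolding of T (rows indexed by j, columns by (i,k)) the 2×2 minor on rows j ∈ {0, 1}, columns (i,k) ∈ {(0,0), (0,1)} is det [[3, 6], [24, -33]] = -243 ≠ 0, so that unfolding has rank ≥ 2 and hence rank(T) ≥ 2 (CP rank is at least every unfolding rank, though it can be larger).
Upper bound: with S_k = T[:,:,k], the two rank-1 terms a₁b₁ᵀ, a₂b₂ᵀ are the rank-1 members of the pencil x·S₀ + y·S₁.
The 2×2 minor of x·S₀ + y·S₁ on rows {0,1}, columns {0,1} is 54·x² + 54·xy − 108·y² = 54·(x + 2·y)(x − y), vanishing at (x:y) = (2:-1) and (1:1).
M₁ = 2·S₀ − S₁ = [[0, 81, 0], [0, 27, 0]] = 27·[3, 1][0, 1, 0]ᵀ and M₂ = S₀ + S₁ = [[9, -9, -18], [-3, 3, 6]] = 3·[3, -1][1, -1, -2]ᵀ, so take a₁ = [3, 1], b₁ = [0, 1, 0], a₂ = [3, -1], b₂ = [1, -1, -2].
Each slice is an integer combination of E₁ = a₁b₁ᵀ and E₂ = a₂b₂ᵀ: S₀ = 9·E₁ + E₂, S₁ = −9·E₁ + 2·E₂, S₂ = 3·E₁ + 3·E₂; reading off coefficients, c₁ = [9, -9, 3] and c₂ = [1, 2, 3].
Hence T = [3, 1] ⊗ [0, 1, 0] ⊗ [9, -9, 3] + [3, -1] ⊗ [1, -1, -2] ⊗ [1, 2, 3], so rank(T) ≤ 2.
These bounds meet, so rank(T) = 2.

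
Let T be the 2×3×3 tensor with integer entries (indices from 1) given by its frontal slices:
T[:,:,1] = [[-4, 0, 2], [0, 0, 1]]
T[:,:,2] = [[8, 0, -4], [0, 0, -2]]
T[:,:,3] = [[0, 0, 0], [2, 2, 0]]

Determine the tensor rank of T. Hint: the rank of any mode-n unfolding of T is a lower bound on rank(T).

Lower bound: the mode-2 unfolding of T (rows indexed by j, columns by (i,k) = (1,1), (1,2), (1,3), (2,1), (2,2), (2,3)) is [[-4, 8, 0, 0, 0, 2], [0, 0, 0, 0, 0, 2], [2, -4, 0, 1, -2, 0]].
There the 3×3 minor on rows j ∈ {1, 2, 3}, columns (i,k) ∈ {(1,1), (2,1), (2,3)} is det [[-4, 0, 2], [0, 0, 2], [2, 1, 0]] = 8 ≠ 0, so this unfolding has rank ≥ 3; CP rank is at least every unfolding rank, so rank(T) ≥ 3. (This is only a lower bound: in general the CP rank may exceed every unfolding rank, so we still need to exhibit 3 rank-1 terms summing to T.)
Upper bound: T is a sum of 3 rank-1 terms, T = [0, 1] ⊗ [0, 1, 0] ⊗ [0, 0, 2] + [0, 1] ⊗ [1, 0, 0] ⊗ [2, -4, 2] + [2, 1] ⊗ [2, 0, -1] ⊗ [-1, 2, 0] (one valid choice — decompositions are not unique — normalised so each a, b is primitive with positive first nonzero entry; check it by expanding all entries), so rank(T) ≤ 3.
These bounds meet, so rank(T) = 3.

3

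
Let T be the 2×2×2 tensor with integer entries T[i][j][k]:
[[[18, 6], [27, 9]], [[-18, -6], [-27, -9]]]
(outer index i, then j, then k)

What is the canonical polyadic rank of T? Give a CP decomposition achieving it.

rank(T) = 1

Lower bound: T ≠ 0 (e.g. T[0,0,0] = 18), so rank(T) ≥ 1.
Upper bound: the mode-1 fibre T[:,0,0] = [18, -18] gives a = [1, -1] (primitive direction); the mode-2 fibre T[0,:,0] = [18, 27] gives b = [2, 3]; then c[k] = T[0,0,k] / (a[0]·b[0]) = [18, 6] / 2 = [9, 3].
Expanding [1, -1] ⊗ [2, 3] ⊗ [9, 3] reproduces all 8 entries of T, so T = [1, -1] ⊗ [2, 3] ⊗ [9, 3] and rank(T) ≤ 1.
These bounds meet, so rank(T) = 1.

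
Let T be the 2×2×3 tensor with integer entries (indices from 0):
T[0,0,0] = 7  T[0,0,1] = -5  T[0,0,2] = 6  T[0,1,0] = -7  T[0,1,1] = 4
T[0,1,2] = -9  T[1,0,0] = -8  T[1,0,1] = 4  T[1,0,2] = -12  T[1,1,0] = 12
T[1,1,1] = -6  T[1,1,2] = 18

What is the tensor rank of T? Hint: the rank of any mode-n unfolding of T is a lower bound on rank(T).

2

Lower bound: the mode-2 unfolding of T (rows indexed by j, columns by (i,k) = (0,0), (0,1), (0,2), (1,0), (1,1), (1,2)) is [[7, -5, 6, -8, 4, -12], [-7, 4, -9, 12, -6, 18]].
There the 2×2 minor on rows j ∈ {0, 1}, columns (i,k) ∈ {(0,0), (0,1)} is det [[7, -5], [-7, 4]] = -7 ≠ 0, so this unfolding has rank ≥ 2; CP rank is at least every unfolding rank, so rank(T) ≥ 2. (Flattening ranks never certify an upper bound on CP rank; for that we must actually write T with 2 rank-1 terms.)
Upper bound — finding two terms. Write S_k = T[:,:,k] for the frontal slices: S₀ = [[7, -7], [-8, 12]], S₁ = [[-5, 4], [4, -6]], S₂ = [[6, -9], [-12, 18]].
If T = a₁ ⊗ b₁ ⊗ c₁ + a₂ ⊗ b₂ ⊗ c₂ then each S_k = c₁[k]·a₁b₁ᵀ + c₂[k]·a₂b₂ᵀ. S₀ and S₁ are linearly independent, so a₁b₁ᵀ and a₂b₂ᵀ must span the same plane of matrices: they are the rank-1 matrices of the form x·S₀ + y·S₁.
det(x·S₀ + y·S₁) is 28·x² − 42·xy + 14·y² = 14·(2·x − y)(x − y), vanishing at (x:y) = (1:2) and (1:1).
M₁ = S₀ + 2·S₁ = [[-3, 1], [0, 0]] = −(1, 0)(3, -1)ᵀ and M₂ = S₀ + S₁ = [[2, -3], [-4, 6]] = (1, -2)(2, -3)ᵀ, so take a₁ = (1, 0), b₁ = (3, -1), a₂ = (1, -2), b₂ = (2, -3).
Each slice is an integer combination of E₁ = a₁b₁ᵀ and E₂ = a₂b₂ᵀ: S₀ = E₁ + 2·E₂, S₁ = −E₁ − E₂, S₂ = 3·E₂; reading off coefficients, c₁ = (1, -1, 0) and c₂ = (2, -1, 3).
Hence T = (1, 0) ⊗ (3, -1) ⊗ (1, -1, 0) + (1, -2) ⊗ (2, -3) ⊗ (2, -1, 3), so rank(T) ≤ 2.
These bounds meet, so rank(T) = 2.
Check entry T[1,0,2] = -12: (0)·(3)·(0) + (-2)·(2)·(3) = -12.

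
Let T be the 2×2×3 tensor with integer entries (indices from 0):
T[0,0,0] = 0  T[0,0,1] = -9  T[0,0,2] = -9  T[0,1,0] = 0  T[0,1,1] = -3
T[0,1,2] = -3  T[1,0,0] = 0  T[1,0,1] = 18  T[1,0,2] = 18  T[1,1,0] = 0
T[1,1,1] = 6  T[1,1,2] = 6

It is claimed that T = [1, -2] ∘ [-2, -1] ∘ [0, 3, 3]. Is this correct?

Reconstruct entry (0,0,1) from the claimed factors: Σₗ aₗ[0]bₗ[0]cₗ[1] = (1)·(-2)·(3) = -6, but T[0,0,1] = -9. The claim is false.

No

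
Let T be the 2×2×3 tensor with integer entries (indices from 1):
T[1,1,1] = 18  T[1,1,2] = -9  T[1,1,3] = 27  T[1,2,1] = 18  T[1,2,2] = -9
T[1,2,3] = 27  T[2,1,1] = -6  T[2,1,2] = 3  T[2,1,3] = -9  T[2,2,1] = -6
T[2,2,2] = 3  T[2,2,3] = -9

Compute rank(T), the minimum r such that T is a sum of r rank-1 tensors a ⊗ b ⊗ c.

1

Lower bound: T ≠ 0 (e.g. T[1,1,1] = 18), so rank(T) ≥ 1.
Upper bound: the mode-1 fibre T[:,1,1] = [18, -6] gives a = (3, -1) (primitive direction); the mode-2 fibre T[1,:,1] = [18, 18] gives b = (1, 1); then c[k] = T[1,1,k] / (a[1]·b[1]) = [18, -9, 27] / 3 = (6, -3, 9).
Expanding (3, -1) ⊗ (1, 1) ⊗ (6, -3, 9) reproduces all 12 entries of T, so T = (3, -1) ⊗ (1, 1) ⊗ (6, -3, 9) and rank(T) ≤ 1.
These bounds meet, so rank(T) = 1.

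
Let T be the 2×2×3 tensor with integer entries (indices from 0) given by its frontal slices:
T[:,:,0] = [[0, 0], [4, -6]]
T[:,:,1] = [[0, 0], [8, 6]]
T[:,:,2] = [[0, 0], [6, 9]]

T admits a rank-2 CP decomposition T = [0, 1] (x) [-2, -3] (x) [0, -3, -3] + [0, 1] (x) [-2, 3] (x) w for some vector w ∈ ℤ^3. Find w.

w = [-2, -1, 0]

Subtract the known terms from T to get the rank-1 residual R = [0, 1] (x) [-2, 3] (x) w, so R[i,j,k] = a[i]·b[j]·w[k]. Pick indices with nonzero a[1]·b[0] = (1)·(-2) = -2. Only the fibre through (1,0,·) is needed: R[1,0,:] = T[1,0,:] − Σₗ aₗ[1]bₗ[0]cₗ = [4, 8, 6] − (1)·(-2)·[0, -3, -3] = [4, 2, 0]. Then w[k] = R[1,0,k] / -2 for each k, giving w = [4, 2, 0] / -2 = [-2, -1, 0].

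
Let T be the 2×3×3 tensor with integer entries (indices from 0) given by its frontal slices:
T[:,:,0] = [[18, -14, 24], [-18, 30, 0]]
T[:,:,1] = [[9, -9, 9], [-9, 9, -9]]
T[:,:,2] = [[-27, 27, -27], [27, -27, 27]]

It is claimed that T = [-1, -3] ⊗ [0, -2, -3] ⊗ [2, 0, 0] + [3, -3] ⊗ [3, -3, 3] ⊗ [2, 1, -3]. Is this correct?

Yes

Reconstruct entrywise from the claimed factors. For example, T[1,2,1] = -9 and Σₗ aₗ[1]bₗ[2]cₗ[1] = (-3)·(-3)·(0) + (-3)·(3)·(1) = -9; checking all 18 entries, every one matches. The claim holds.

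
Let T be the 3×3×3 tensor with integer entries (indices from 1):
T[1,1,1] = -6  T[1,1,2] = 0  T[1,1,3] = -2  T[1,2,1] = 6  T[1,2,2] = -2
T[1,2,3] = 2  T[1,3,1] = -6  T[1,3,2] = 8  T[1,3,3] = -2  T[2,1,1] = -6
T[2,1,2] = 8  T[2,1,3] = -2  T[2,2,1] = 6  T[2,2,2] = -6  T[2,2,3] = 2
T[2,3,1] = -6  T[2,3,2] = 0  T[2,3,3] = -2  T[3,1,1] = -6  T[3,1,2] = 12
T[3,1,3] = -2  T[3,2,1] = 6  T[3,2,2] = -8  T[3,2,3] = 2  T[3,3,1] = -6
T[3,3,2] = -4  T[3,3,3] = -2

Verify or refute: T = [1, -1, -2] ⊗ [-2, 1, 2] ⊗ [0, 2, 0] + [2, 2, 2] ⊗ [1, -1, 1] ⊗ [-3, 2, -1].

Yes

Reconstruct entrywise from the claimed factors. For example, T[2,1,2] = 8 and Σₗ aₗ[2]bₗ[1]cₗ[2] = (-1)·(-2)·(2) + (2)·(1)·(2) = 8; checking all 27 entries, every one matches. The claim holds.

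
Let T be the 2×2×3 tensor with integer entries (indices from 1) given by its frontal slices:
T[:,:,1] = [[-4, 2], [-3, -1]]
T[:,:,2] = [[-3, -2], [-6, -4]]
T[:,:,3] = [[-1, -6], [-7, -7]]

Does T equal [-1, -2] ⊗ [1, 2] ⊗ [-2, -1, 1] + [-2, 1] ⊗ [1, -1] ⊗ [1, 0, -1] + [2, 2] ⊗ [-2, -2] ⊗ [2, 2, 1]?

No

Reconstruct entry (1,1,1) from the claimed factors: Σₗ aₗ[1]bₗ[1]cₗ[1] = (-1)·(1)·(-2) + (-2)·(1)·(1) + (2)·(-2)·(2) = -8, but T[1,1,1] = -4. The claim is false.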